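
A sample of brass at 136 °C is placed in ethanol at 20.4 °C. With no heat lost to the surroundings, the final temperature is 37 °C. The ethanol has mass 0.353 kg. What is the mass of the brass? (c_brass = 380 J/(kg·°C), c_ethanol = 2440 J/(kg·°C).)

m ≈ 0.38 kg

Heat gained plus heat lost sum to zero:
m·380·(37 − 136) + 0.353·2440·(37 − 20.4) = 0
-37620 m = -14298
m = -14298/-37620 ≈ 0.3801 kg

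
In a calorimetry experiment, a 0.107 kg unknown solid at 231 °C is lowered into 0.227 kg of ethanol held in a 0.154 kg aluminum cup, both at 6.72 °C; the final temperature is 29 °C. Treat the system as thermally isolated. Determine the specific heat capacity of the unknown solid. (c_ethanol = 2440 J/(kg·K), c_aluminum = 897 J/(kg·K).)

c ≈ 713 J/(kg·K)

Heat gained plus heat lost sum to zero:
0.107×c×(29 − 231) + 0.227×2440×(29 − 6.72) + 0.154×897×(29 − 6.72) = 0
-21.61 c = -15418
c = -15418/-21.61 ≈ 713.3 J/(kg·K)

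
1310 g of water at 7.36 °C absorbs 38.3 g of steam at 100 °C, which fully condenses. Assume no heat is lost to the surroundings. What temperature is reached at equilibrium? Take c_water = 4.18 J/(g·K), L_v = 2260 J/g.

Energy conservation, ΣQ = 0:
steam→water at 100 °C releases m L_v = 38.3·2260 = 86558
  condensed water 100 °C→T: 160.09(T − 100)
  original water: 5475.8(T − 7.36)
5635.9 T = 86558 + 16009 + 40302 = 142869
T ≈ 25.35 °C (< 100 °C, so full condensation is consistent).

T_f ≈ 25.3 °C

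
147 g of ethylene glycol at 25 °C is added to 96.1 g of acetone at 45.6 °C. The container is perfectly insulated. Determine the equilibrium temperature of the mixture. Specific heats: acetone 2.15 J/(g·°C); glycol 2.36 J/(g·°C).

Net heat exchanged in the isolated system is zero:
96.1*2.15*(T − 45.6) + 147*2.36*(T − 25) = 0
206.61(T − 45.6) + 346.92(T − 25) = 0
(206.61 + 346.92) T = 206.61*45.6 + 346.92*25
T ≈ 32.69 °C

T_f ≈ 32.7 °C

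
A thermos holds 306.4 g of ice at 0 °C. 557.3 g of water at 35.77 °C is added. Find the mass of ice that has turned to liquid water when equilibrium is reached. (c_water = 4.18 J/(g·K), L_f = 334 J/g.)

Cooling the water to 0 °C releases 557.3×4.18×35.77 = 83327 J.
To melt every bit of ice: 306.4×334 = 102338 J.
Since 83327 < 102338 J, not all the ice melts; equilibrium is at 0 °C.
m_melt = 83327 / L_f = 249.5 g.

m_melted ≈ 249 g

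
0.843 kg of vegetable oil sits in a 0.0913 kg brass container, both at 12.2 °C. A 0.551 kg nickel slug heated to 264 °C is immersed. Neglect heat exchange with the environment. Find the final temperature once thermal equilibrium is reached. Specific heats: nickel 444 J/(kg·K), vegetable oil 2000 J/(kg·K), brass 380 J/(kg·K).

Taking heat into each body as positive, Σ m c ΔT = 0:
0.551*444*(T − 264) + 0.843*2000*(T − 12.2) + 0.0913*380*(T − 12.2) = 0
244.64(T − 264) + 1686(T − 12.2) + 34.69(T − 12.2) = 0
1965.3 T = 85578
T = 85578 / 1965.3 = 43.5 °C

T_f ≈ 43.5 °C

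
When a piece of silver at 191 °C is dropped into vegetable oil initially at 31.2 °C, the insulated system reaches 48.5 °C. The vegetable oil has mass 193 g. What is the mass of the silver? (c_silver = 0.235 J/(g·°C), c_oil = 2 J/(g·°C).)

Conservation of energy gives ΣQ = 0:
m·0.235·(48.5 − 191) + 193·2·(48.5 − 31.2) = 0
-33.49 m = -6677.8
m = -6677.8/-33.49 ≈ 199.4 g

m ≈ 199 g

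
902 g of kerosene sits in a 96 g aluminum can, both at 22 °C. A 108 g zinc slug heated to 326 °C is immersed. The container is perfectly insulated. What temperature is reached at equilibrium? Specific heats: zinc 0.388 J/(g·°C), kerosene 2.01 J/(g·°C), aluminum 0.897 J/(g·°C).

T_f ≈ 28.6 °C

Setting the total heat transfer to zero:
108×0.388×(T − 326) + 902×2.01×(T − 22) + 96×0.897×(T − 22) = 0
41.9(T − 326) + 1813(T − 22) + 86.11(T − 22) = 0
(41.9 + 1813 + 86.11) T = 41.9×326 + 1813×22 + 86.11×22
T = 55442 / 1941 = 28.6 °C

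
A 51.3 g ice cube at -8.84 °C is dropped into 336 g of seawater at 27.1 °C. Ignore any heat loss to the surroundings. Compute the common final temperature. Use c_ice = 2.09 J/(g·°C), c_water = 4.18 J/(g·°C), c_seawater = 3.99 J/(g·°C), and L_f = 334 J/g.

T_f ≈ 11.7 °C

Let T be the final temperature. ΣQ_i = 0:
ice -8.84→0 °C: 51.3·2.09·8.84 = 947.8; melt ice: 51.3·334 = 17134; meltwater 0→T: 51.3·4.18·T = 214.43 T; seawater cools: 336·3.99·(T − 27.1) = 1340.6(T − 27.1)
1555.1 T = 36331 − 18082 = 18249
T ≈ 11.74 °C — above 0 °C, consistent with complete melting.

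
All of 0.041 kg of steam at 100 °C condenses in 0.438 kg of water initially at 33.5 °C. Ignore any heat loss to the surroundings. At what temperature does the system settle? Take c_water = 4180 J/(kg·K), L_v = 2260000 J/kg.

T_f ≈ 85.5 °C

Energy conservation, ΣQ = 0:
steam→water at 100 °C releases m L_v = 0.041×2260000 = 92660; condensate cools 100→T: 0.041×4180×(T − 100) = 171.38(T − 100); original water: 1830.8(T − 33.5)
2002.2 T = 92660 + 17138 + 61333 = 171131
T ≈ 85.47 °C (< 100 °C, so full condensation is consistent).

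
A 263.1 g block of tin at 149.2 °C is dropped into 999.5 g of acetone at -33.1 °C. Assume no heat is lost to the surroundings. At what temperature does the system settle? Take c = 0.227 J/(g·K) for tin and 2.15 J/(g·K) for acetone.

T_f ≈ -28.2 °C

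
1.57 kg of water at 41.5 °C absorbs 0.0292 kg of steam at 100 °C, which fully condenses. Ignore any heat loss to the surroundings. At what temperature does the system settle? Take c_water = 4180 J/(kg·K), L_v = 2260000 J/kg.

Energy balance with sensible and latent terms:
latent heat released on condensation: 0.0292×2260000 = 65992; condensed water 100 °C→T: 122.06(T − 100); original water: 6562.6(T − 41.5)
6684.7 T = 65992 + 12206 + 272348 = 350546
T ≈ 52.44 °C (< 100 °C, so full condensation is consistent).

T_f ≈ 52.4 °C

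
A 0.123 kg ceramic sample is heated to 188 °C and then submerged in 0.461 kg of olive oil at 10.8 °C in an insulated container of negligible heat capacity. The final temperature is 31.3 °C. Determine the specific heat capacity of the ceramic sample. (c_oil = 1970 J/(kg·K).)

m_s c (T_s − T_f) = m_oil c_oil (T_f − T_0):
0.123·c·(188 − 31.3) = 0.461·1970·(31.3 − 10.8)
19.27 c = 18617  ⇒  c ≈ 965.9 J/(kg·K)

c ≈ 966 J/(kg·K)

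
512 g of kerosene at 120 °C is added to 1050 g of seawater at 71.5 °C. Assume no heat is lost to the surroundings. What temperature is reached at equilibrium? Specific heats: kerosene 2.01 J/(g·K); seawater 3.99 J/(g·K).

T_f ≈ 81.1 °C

T_f is the heat-capacity-weighted average of the initial temperatures:
T_f = (1029.1·120 + 4189.5·71.5) / (1029.1 + 4189.5)
    = 423044 / 5218.6 ≈ 81.06 °C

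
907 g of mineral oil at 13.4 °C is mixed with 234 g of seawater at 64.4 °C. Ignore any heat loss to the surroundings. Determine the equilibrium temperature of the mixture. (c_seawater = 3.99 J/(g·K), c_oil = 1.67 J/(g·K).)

T_f ≈ 32.8 °C

Taking heat into each body as positive, Σ m c ΔT = 0:
234×3.99×(T − 64.4) + 907×1.67×(T − 13.4) = 0
933.66(T − 64.4) + 1514.7(T − 13.4) = 0
(933.66 + 1514.7) T = 933.66×64.4 + 1514.7×13.4
T = 80425 / 2448.3 = 32.8 °C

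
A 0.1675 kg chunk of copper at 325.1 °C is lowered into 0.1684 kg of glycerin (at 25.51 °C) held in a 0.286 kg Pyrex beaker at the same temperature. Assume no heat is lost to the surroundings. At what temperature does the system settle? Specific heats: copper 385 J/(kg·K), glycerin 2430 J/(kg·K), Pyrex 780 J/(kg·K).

Conservation of energy gives ΣQ = 0:
0.1675*385*(T − 325.1) + 0.1684*2430*(T − 25.51) + 0.286*780*(T − 25.51) = 0
696.78 T = 37095
T = 37095 / 696.78 = 53.2 °C

T_f ≈ 53.2 °C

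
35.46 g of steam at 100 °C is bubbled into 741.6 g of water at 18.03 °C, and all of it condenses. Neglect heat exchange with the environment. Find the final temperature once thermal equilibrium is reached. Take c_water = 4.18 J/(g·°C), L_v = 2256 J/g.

T_f ≈ 46.4 °C

Net heat exchanged in the isolated system is zero:
condense steam: −35.46×2256 = −79998
  condensed water 100 °C→T: 148.22(T − 100)
  water warms: 741.6×4.18×(T − 18.03) = 3099.9(T − 18.03)
3248.1 T = 79998 + 14822 + 55891 = 150711
T ≈ 46.40 °C (< 100 °C, so full condensation is consistent).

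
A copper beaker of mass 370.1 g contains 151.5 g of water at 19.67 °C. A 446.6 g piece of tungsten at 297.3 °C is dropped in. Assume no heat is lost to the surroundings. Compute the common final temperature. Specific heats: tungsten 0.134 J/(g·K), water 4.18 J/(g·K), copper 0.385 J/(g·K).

Heat gained plus heat lost sum to zero:
446.6×0.134×(T − 297.3) + 151.5×4.18×(T − 19.67) + 370.1×0.385×(T − 19.67) = 0
835.6 T = 33051
T = 33051 / 835.6 = 39.6 °C

T_f ≈ 39.6 °C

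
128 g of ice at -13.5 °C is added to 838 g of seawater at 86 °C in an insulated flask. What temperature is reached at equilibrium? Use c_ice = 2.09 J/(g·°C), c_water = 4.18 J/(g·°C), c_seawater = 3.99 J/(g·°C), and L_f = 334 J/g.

Taking heat into each body as positive, Σ m c ΔT = 0:
ice -13.5→0 °C: 128×2.09×13.5 = 3611.5; fusion: m_ice L_f = 128×334 = 42752; warm the meltwater: 535.04 T; seawater: 3343.6(T − 86)
3878.7 T = 287551 − 46364 = 241188
T ≈ 62.18 °C — above 0 °C, consistent with complete melting.

T_f ≈ 62.2 °C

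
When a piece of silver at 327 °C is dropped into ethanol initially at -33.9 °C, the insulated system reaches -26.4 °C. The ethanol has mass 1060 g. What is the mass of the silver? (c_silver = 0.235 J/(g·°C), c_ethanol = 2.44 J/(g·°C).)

|Q_silver| = |Q_ethanol|:
m×0.235×(327 − -26.4) = 1060×2.44×(-26.4 − (-33.9))
83.05 m = 19398  ⇒  m ≈ 233.6 g

m ≈ 234 g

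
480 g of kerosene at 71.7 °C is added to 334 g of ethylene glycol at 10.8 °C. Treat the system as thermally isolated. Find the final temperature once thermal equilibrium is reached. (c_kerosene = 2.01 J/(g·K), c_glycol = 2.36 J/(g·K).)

T_f ≈ 44.3 °C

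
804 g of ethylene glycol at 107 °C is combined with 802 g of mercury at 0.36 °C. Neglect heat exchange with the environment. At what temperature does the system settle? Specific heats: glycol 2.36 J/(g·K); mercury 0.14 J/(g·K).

Let T be the final temperature. ΣQ_i = 0:
804×2.36×(T − 107) + 802×0.14×(T − 0.36) = 0
1897.4(T − 107) + 112.28(T − 0.36) = 0
2009.7 T = 203067
T = 203067/2009.7 ≈ 101.04 °C

T_f ≈ 101.0 °C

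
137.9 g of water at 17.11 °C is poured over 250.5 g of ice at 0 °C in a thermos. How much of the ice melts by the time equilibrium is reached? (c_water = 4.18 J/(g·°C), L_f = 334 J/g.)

m_melted ≈ 29.5 g

Cooling the water to 0 °C releases 137.9×4.18×17.11 = 9862.6 J.
Melting all 250.5 g of ice would need 250.5×334 = 83667 J.
Since 9862.6 < 83667 J, not all the ice melts; equilibrium is at 0 °C.
m_melted×334 = 9862.6  ⇒  m_melted ≈ 29.53 g.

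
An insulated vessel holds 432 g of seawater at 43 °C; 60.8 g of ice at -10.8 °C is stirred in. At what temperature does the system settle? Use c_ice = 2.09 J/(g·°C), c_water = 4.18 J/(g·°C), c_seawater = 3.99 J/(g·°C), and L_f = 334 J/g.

T_f ≈ 26.5 °C

Let T be the final temperature. ΣQ_i = 0:
warm ice to 0 °C: 60.8·2.09·(0 − (-10.8)) = 1372.4; latent heat to melt: 60.8·334 = 20307; meltwater 0→T: 60.8·4.18·T = 254.14 T; seawater cools: 432·3.99·(T − 43) = 1723.7(T − 43)
1977.8 T = 74118 − 21680 = 52439
T ≈ 26.51 °C. Since T > 0 °C, the all-ice-melts assumption holds.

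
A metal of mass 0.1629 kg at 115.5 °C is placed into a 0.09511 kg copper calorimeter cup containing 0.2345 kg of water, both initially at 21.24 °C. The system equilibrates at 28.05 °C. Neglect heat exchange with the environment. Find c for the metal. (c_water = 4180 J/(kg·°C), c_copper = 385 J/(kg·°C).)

c ≈ 486 J/(kg·°C)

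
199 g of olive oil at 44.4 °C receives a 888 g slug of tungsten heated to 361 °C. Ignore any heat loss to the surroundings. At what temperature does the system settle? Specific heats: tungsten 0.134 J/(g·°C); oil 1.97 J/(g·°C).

T_f ≈ 118.1 °C

Energy conservation, ΣQ = 0:
888·0.134·(T − 361) + 199·1.97·(T − 44.4) = 0
118.99(T − 361) + 392.03(T − 44.4) = 0
(118.99 + 392.03) T = 118.99·361 + 392.03·44.4
T = 60362 / 511.02 = 118 °C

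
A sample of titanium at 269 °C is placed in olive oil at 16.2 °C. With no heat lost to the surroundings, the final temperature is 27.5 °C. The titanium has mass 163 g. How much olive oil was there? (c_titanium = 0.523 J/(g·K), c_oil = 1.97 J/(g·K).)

Conservation of energy gives ΣQ = 0:
163×0.523×(27.5 − 269) + m×1.97×(27.5 − 16.2) = 0
22.26 m = 20588
m = 20588/22.26 ≈ 924.8 g

m ≈ 925 g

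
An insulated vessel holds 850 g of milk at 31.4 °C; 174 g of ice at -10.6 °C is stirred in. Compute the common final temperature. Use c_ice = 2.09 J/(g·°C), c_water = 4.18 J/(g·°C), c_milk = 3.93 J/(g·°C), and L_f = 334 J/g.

T_f ≈ 10.6 °C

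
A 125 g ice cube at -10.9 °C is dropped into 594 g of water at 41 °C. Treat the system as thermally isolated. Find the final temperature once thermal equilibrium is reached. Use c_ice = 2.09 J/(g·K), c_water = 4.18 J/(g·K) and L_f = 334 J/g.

T_f ≈ 19.0 °C

Net heat exchanged in the isolated system is zero:
warm ice to 0 °C: 125×2.09×(0 − (-10.9)) = 2847.6; fusion: m_ice L_f = 125×334 = 41750; warm the meltwater: 522.5 T; water: 2482.9(T − 41)
3005.4 T = 101800 − 44598 = 57202
T ≈ 19.03 °C. Since T > 0 °C, the all-ice-melts assumption holds.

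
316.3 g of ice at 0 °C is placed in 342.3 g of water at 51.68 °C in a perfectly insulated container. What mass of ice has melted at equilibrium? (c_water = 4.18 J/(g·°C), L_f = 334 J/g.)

m_melted ≈ 221 g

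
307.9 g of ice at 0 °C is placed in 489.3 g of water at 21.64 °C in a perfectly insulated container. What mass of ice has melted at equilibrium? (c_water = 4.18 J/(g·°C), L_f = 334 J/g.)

Heat available from the water dropping to 0 °C: 489.3×4.18×21.64 = 44260 J.
To melt every bit of ice: 307.9×334 = 102839 J.
44260 J < 102839 J, so only part of the ice melts and the system sits at 0 °C.
m_melted×334 = 44260  ⇒  m_melted ≈ 132.5 g.

m_melted ≈ 133 g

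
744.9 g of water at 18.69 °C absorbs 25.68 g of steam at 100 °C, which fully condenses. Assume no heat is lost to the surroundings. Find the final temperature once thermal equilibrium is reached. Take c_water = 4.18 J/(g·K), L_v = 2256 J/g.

Conservation of energy gives ΣQ = 0:
latent heat released on condensation: 25.68·2256 = 57934
  condensate cools 100→T: 25.68·4.18·(T − 100) = 107.34(T − 100)
  original water: 3113.7(T − 18.69)
3221 T = 57934 + 10734 + 58195 = 126863
T ≈ 39.39 °C — below 100 °C, confirming all the steam condensed.

T_f ≈ 39.4 °C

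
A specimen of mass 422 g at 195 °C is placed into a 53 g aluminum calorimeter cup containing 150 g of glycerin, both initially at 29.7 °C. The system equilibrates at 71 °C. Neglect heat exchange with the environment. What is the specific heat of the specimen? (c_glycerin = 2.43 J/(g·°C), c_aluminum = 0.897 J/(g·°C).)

Net heat exchanged in the isolated system is zero:
422·c·(71 − 195) + 150·2.43·(71 − 29.7) + 53·0.897·(71 − 29.7) = 0
-52328 c = -17017
c = -17017/-52328 ≈ 0.3252 J/(g·°C)

c ≈ 0.325 J/(g·°C)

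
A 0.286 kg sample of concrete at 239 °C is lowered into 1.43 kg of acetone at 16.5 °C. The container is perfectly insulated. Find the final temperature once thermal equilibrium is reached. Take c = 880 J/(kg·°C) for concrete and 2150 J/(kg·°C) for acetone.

T_f = Σ m_i c_i T_i / Σ m_i c_i:
T_f = (251.68·239 + 3074.5·16.5) / (251.68 + 3074.5)
    = 110881 / 3326.2 ≈ 33.34 °C

T_f ≈ 33.3 °C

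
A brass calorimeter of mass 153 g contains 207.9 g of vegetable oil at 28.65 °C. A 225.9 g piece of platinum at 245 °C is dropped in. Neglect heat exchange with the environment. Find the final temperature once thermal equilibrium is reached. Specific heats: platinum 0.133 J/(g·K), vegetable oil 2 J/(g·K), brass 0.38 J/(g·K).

T_f ≈ 41.5 °C

Energy conservation, ΣQ = 0:
225.9×0.133×(T − 245) + 207.9×2×(T − 28.65) + 153×0.38×(T − 28.65) = 0
30.04(T − 245) + 415.8(T − 28.65) + 58.14(T − 28.65) = 0
503.98 T = 20939
T = 20939 / 503.98 = 41.5 °C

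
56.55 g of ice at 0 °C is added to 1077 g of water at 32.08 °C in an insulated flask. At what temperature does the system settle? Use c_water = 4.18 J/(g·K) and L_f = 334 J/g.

T_f ≈ 26.5 °C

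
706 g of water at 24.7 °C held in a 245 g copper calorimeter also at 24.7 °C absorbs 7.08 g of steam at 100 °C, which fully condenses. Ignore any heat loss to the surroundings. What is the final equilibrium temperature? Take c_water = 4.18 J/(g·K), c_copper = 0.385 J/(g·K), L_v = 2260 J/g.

T_f ≈ 30.6 °C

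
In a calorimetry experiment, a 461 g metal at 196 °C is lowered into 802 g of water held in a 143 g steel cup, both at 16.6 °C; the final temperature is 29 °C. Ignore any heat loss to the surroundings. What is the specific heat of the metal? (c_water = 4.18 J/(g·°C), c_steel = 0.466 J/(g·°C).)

c ≈ 0.551 J/(g·°C)

Conservation of energy gives ΣQ = 0:
461·c·(29 − 196) + 802·4.18·(29 − 16.6) + 143·0.466·(29 − 16.6) = 0
-76987 c = -42396
c = -42396/-76987 ≈ 0.5507 J/(g·°C)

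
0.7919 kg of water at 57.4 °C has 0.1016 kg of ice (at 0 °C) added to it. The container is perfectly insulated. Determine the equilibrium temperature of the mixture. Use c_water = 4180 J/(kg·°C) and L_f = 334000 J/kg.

T_f ≈ 41.8 °C

Energy conservation, ΣQ = 0:
melt ice: 0.1016×334000 = 33934; warm the meltwater: 424.69 T; water cools: 0.7919×4180×(T − 57.4) = 3310.1(T − 57.4)
3734.8 T = 190002 − 33934 = 156068
T ≈ 41.79 °C. Since T > 0 °C, the all-ice-melts assumption holds.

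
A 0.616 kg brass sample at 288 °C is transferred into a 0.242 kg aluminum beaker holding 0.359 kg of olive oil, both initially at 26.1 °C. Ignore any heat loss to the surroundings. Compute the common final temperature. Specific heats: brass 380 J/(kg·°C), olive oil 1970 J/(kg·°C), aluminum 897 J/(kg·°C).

T_f ≈ 79.0 °C

Energy conservation, ΣQ = 0:
0.616·380·(T − 288) + 0.359·1970·(T − 26.1) + 0.242·897·(T − 26.1) = 0
1158.4 T = 91539
T = 91539 / 1158.4 = 79 °C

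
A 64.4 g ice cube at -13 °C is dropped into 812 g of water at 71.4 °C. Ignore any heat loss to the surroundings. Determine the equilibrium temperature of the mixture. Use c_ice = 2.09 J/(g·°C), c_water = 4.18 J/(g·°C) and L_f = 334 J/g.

T_f ≈ 59.8 °C

Taking heat into each body as positive, Σ m c ΔT = 0:
warm ice to 0 °C: 64.4×2.09×(0 − (-13)) = 1749.7
  melt ice: 64.4×334 = 21510
  warm the meltwater: 269.19 T
  water: 3394.2(T − 71.4)
3663.4 T = 242343 − 23259 = 219084
T ≈ 59.80 °C (positive, so assuming full melt was valid).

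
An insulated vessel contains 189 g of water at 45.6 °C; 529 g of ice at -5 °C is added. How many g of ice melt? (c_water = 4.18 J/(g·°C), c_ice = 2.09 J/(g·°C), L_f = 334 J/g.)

m_melted ≈ 91.3 g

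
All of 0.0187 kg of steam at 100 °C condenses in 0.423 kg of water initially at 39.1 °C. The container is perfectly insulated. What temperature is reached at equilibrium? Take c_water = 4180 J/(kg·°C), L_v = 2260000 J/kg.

T_f ≈ 64.6 °C

Energy conservation, ΣQ = 0:
latent heat released on condensation: 0.0187·2260000 = 42262; condensate cools 100→T: 0.0187·4180·(T − 100) = 78.17(T − 100); water warms: 0.423·4180·(T − 39.1) = 1768.1(T − 39.1)
1846.3 T = 42262 + 7816.6 + 69134 = 119213
T ≈ 64.57 °C (< 100 °C, so full condensation is consistent).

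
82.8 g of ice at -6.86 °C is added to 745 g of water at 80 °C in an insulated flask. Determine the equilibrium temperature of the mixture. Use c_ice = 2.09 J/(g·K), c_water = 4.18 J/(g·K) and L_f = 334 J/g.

Let T be the final temperature. ΣQ_i = 0:
ice -6.86→0 °C: 82.8·2.09·6.86 = 1187.1
  latent heat to melt: 82.8·334 = 27655
  warm the meltwater: 346.1 T
  water: 3114.1(T − 80)
3460.2 T = 249128 − 28842 = 220286
T ≈ 63.66 °C. Since T > 0 °C, the all-ice-melts assumption holds.

T_f ≈ 63.7 °C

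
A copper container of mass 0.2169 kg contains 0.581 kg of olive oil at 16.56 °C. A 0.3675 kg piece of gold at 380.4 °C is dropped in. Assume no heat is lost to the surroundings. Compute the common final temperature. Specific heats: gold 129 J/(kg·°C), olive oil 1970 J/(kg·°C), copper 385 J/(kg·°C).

T_f ≈ 30.1 °C

T_f = Σ m_i c_i T_i / Σ m_i c_i:
T_f = (47.41*380.4 + 1144.6*16.56 + 83.51*16.56) / (47.41 + 1144.6 + 83.51)
    = 38371 / 1275.5 ≈ 30.08 °C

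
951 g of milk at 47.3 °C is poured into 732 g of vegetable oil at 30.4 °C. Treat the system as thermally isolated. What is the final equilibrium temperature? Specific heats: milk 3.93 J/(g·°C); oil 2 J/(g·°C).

T_f ≈ 42.5 °C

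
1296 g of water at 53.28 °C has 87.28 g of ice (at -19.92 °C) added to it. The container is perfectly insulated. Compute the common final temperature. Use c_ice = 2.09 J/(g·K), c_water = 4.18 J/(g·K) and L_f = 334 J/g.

Conservation of energy gives ΣQ = 0:
ice -19.92→0 °C: 87.28×2.09×19.92 = 3633.7
  latent heat to melt: 87.28×334 = 29152
  warm the meltwater: 364.83 T
  water cools: 1296×4.18×(T − 53.28) = 5417.3(T − 53.28)
5782.1 T = 288633 − 32785 = 255847
T ≈ 44.25 °C. Since T > 0 °C, the all-ice-melts assumption holds.

T_f ≈ 44.2 °C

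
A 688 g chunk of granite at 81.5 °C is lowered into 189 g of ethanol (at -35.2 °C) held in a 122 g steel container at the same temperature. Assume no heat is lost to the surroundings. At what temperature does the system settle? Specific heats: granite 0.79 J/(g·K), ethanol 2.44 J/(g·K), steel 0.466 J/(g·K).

Let T be the final temperature. ΣQ_i = 0:
688·0.79·(T − 81.5) + 189·2.44·(T − (-35.2)) + 122·0.466·(T − (-35.2)) = 0
(543.52 + 461.16 + 56.85) T = 543.52·81.5 + 461.16·(-35.2) + 56.85·(-35.2)
T ≈ 24.55 °C

T_f ≈ 24.6 °C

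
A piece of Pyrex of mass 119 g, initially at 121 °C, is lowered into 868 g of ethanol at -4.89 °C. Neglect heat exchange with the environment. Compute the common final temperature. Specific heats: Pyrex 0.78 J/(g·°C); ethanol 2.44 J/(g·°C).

Setting the total heat transfer to zero:
119×0.78×(T − 121) + 868×2.44×(T − (-4.89)) = 0
92.82(T − 121) + 2117.9(T − (-4.89)) = 0
2210.7 T = 874.59
T ≈ 0.40 °C

T_f ≈ 0.4 °C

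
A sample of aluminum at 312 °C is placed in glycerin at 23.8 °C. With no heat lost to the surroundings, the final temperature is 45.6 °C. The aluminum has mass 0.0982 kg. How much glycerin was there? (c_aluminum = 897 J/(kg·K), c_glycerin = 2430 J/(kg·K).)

m ≈ 0.443 kg

Heat lost by the aluminum = heat gained by the glycerin:
0.0982·897·(312 − 45.6) = m·2430·(45.6 − 23.8)
52974 m = 23466  ⇒  m ≈ 0.443 kg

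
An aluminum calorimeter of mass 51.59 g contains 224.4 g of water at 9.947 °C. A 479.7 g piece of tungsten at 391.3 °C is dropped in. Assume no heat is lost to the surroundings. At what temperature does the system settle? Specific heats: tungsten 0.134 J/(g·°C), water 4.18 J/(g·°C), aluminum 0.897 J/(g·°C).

Conservation of energy gives ΣQ = 0:
479.7*0.134*(T − 391.3) + 224.4*4.18*(T − 9.947) + 51.59*0.897*(T − 9.947) = 0
64.28(T − 391.3) + 937.99(T − 9.947) + 46.28(T − 9.947) = 0
(64.28 + 937.99 + 46.28) T = 64.28*391.3 + 937.99*9.947 + 46.28*9.947
T = 34943/1048.5 ≈ 33.33 °C

T_f ≈ 33.3 °C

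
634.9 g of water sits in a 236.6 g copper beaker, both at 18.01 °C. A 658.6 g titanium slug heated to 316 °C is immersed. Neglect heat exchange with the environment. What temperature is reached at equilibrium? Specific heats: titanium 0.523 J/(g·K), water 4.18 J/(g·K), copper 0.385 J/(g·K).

Net heat exchanged in the isolated system is zero:
658.6·0.523·(T − 316) + 634.9·4.18·(T − 18.01) + 236.6·0.385·(T − 18.01) = 0
3089.4 T = 158282
T ≈ 51.23 °C

T_f ≈ 51.2 °C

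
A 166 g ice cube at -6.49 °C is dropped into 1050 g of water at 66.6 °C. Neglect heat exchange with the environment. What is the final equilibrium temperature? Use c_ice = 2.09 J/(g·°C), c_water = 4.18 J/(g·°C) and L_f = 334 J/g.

T_f ≈ 46.2 °C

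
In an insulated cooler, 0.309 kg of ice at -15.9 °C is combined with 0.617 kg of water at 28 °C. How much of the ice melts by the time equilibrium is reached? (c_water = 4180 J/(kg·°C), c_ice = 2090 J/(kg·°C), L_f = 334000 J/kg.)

Cooling the water to 0 °C releases 0.617·4180·28 = 72214 J.
Warming the ice to 0 °C takes 0.309·2090·15.9 = 10268 J, leaving 61945 J for melting.
Fully melting the ice requires m_ice L_f = 0.309·334000 = 103206 J.
That's not enough to melt it all — equilibrium is at 0 °C with ice remaining.
Mass melted = 61945/334000 ≈ 0.1855 kg.

m_melted ≈ 0.185 kg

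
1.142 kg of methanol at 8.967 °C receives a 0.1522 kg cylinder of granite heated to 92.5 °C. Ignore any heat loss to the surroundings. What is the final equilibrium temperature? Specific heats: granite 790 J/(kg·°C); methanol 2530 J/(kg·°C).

Set heat shed by the hot body equal to heat absorbed by the cold body:
0.1522*790*(92.5 − T) = 1.142*2530*(T − 8.967)
120.24(92.5 − T) = 2889.3(T − 8.967)
3009.5 T = 37030  ⇒  T ≈ 12.30 °C

T_f ≈ 12.3 °C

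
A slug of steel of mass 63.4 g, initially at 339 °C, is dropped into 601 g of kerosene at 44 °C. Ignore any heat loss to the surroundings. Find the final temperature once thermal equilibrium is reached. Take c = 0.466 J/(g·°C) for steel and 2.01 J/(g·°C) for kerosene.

T_f ≈ 51.0 °C

With ΣQ=0 the equilibrium temperature is the m·c-weighted mean:
T_f = (29.54×339 + 1208×44) / (29.54 + 1208)
    = 63168 / 1237.6 ≈ 51.04 °C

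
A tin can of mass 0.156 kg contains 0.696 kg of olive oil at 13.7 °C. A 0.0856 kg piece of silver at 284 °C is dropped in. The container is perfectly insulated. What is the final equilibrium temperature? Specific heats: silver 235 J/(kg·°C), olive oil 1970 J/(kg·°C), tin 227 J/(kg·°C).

Net heat exchanged in the isolated system is zero:
0.0856·235·(T − 284) + 0.696·1970·(T − 13.7) + 0.156·227·(T − 13.7) = 0
20.12(T − 284) + 1371.1(T − 13.7) + 35.41(T − 13.7) = 0
1426.6 T = 24982
T = 24982 / 1426.6 = 17.5 °C

T_f ≈ 17.5 °C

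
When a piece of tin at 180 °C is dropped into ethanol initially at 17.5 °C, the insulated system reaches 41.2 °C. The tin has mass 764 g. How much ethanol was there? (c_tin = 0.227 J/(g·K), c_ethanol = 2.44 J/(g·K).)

m ≈ 416 g

Heat lost by the tin = heat gained by the ethanol:
764·0.227·(180 − 41.2) = m·2.44·(41.2 − 17.5)
57.83 m = 24072  ⇒  m ≈ 416.3 g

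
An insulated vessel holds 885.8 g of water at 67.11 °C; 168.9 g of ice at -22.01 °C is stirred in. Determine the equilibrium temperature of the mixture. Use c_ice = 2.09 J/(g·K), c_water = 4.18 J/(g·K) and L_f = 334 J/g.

Energy conservation, ΣQ = 0:
warm ice to 0 °C: 168.9·2.09·(0 − (-22.01)) = 7769.6
  melt ice: 168.9·334 = 56413
  warm the meltwater: 706 T
  water cools: 885.8·4.18·(T − 67.11) = 3702.6(T − 67.11)
4408.6 T = 248484 − 64182 = 184302
T ≈ 41.80 °C — above 0 °C, consistent with complete melting.

T_f ≈ 41.8 °C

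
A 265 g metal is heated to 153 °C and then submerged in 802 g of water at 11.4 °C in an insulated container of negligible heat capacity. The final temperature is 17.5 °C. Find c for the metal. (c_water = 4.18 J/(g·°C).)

Heat lost by the metal = heat gained by the water:
265×c×(153 − 17.5) = 802×4.18×(17.5 − 11.4)
35908 c = 20449  ⇒  c ≈ 0.5695 J/(g·°C)

c ≈ 0.57 J/(g·°C)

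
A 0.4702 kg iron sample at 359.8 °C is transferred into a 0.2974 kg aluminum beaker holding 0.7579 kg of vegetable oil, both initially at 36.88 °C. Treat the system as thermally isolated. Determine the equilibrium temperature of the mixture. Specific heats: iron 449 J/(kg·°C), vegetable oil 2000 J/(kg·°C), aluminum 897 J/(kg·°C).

T_f ≈ 71.1 °C

Heat gained plus heat lost sum to zero:
0.4702×449×(T − 359.8) + 0.7579×2000×(T − 36.88) + 0.2974×897×(T − 36.88) = 0
211.12(T − 359.8) + 1515.8(T − 36.88) + 266.77(T − 36.88) = 0
1993.7 T = 141702
T ≈ 71.08 °C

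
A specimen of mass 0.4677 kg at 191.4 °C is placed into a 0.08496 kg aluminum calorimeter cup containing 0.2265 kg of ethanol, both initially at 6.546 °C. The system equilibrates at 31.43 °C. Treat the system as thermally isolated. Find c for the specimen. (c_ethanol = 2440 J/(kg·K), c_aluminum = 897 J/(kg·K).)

c ≈ 209 J/(kg·K)

Net heat exchanged in the isolated system is zero:
0.4677×c×(31.43 − 191.4) + 0.2265×2440×(31.43 − 6.546) + 0.08496×897×(31.43 − 6.546) = 0
-74.82 c = -15649
c = -15649/-74.82 ≈ 209.2 J/(kg·K)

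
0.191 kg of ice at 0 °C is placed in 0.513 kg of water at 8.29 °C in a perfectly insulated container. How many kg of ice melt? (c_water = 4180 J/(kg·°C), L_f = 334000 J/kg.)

Water can give up m c ΔT = 0.513×4180×8.29 = 17777 J before reaching 0 °C.
To melt every bit of ice: 0.191×334000 = 63794 J.
That's not enough to melt it all — equilibrium is at 0 °C with ice remaining.
m_melted×334000 = 17777  ⇒  m_melted ≈ 0.05322 kg.

m_melted ≈ 0.0532 kg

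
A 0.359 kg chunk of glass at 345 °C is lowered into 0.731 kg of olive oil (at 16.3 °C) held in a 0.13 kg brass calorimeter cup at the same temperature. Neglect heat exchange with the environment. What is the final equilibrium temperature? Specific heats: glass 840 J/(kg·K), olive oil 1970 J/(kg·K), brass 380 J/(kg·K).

T_f ≈ 71.6 °C

Conservation of energy gives ΣQ = 0:
0.359*840*(T − 345) + 0.731*1970*(T − 16.3) + 0.13*380*(T − 16.3) = 0
301.56(T − 345) + 1440.1(T − 16.3) + 49.4(T − 16.3) = 0
1791 T = 128317
T = 128317/1791 ≈ 71.64 °C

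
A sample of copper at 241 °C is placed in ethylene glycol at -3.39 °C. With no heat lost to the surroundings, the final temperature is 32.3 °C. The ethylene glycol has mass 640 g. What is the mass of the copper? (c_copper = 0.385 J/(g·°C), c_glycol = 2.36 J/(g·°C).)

Setting the total heat transfer to zero:
m·0.385·(32.3 − 241) + 640·2.36·(32.3 − (-3.39)) = 0
-80.35 m = -53906
m = -53906/-80.35 ≈ 670.9 g

m ≈ 671 g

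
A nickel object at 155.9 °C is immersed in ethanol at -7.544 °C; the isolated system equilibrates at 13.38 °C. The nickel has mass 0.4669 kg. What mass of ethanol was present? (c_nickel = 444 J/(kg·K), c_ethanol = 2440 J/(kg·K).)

Let T be the final temperature. ΣQ_i = 0:
0.4669×444×(13.38 − 155.9) + m×2440×(13.38 − (-7.544)) = 0
51055 m = 29545
m = 29545/51055 ≈ 0.5787 kg

m ≈ 0.579 kg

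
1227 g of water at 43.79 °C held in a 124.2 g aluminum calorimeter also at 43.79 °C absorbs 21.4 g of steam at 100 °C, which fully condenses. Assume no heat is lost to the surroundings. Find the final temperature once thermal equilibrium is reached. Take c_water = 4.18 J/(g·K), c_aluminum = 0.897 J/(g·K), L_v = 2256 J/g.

T_f ≈ 53.8 °C

Net heat exchanged in the isolated system is zero:
condense steam: −21.4×2256 = −48278; condensed water 100 °C→T: 89.45(T − 100); original water: 5128.9(T − 43.79); cup: 111.41(T − 43.79)
5329.7 T = 48278 + 8945.2 + 229471 = 286695
T ≈ 53.79 °C (< 100 °C, so full condensation is consistent).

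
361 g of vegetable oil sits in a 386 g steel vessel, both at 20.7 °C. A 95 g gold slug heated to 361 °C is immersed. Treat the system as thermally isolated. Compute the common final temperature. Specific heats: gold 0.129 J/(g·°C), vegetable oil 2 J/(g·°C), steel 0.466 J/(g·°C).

T_f ≈ 25.3 °C

Heat gained plus heat lost sum to zero:
95×0.129×(T − 361) + 361×2×(T − 20.7) + 386×0.466×(T − 20.7) = 0
12.26(T − 361) + 722(T − 20.7) + 179.88(T − 20.7) = 0
(12.26 + 722 + 179.88) T = 12.26×361 + 722×20.7 + 179.88×20.7
T = 23093/914.13 ≈ 25.26 °C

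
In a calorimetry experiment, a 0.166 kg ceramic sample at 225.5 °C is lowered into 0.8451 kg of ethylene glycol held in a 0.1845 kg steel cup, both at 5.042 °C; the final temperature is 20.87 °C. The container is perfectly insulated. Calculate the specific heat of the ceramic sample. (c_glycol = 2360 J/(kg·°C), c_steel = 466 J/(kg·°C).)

c ≈ 969 J/(kg·°C)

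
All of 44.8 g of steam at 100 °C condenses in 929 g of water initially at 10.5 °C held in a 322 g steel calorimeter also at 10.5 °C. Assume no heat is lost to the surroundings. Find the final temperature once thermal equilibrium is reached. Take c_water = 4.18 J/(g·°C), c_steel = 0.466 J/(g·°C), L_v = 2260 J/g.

Let T be the final temperature. ΣQ_i = 0:
latent heat released on condensation: 44.8·2260 = 101248; condensed water 100 °C→T: 187.26(T − 100); original water: 3883.2(T − 10.5); cup: 150.05(T − 10.5)
4220.5 T = 101248 + 18726 + 42349 = 162324
T ≈ 38.46 °C, under the boiling point, so the assumption holds.

T_f ≈ 38.5 °C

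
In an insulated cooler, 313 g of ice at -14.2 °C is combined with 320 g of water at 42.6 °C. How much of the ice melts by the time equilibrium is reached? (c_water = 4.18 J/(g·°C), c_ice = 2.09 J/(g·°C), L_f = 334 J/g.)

m_melted ≈ 143 g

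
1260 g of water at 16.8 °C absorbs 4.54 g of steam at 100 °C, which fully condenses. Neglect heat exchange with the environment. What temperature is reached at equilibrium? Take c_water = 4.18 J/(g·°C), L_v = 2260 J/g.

T_f ≈ 19.0 °C

Taking heat into each body as positive, Σ m c ΔT = 0:
latent heat released on condensation: 4.54·2260 = 10260
  condensed water 100 °C→T: 18.98(T − 100)
  original water: 5266.8(T − 16.8)
5285.8 T = 10260 + 1897.7 + 88482 = 100640
T ≈ 19.04 °C, under the boiling point, so the assumption holds.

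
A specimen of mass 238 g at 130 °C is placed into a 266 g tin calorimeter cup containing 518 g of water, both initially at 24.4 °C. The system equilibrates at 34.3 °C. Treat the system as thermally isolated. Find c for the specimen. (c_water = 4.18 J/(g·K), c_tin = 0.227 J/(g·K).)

c ≈ 0.967 J/(g·K)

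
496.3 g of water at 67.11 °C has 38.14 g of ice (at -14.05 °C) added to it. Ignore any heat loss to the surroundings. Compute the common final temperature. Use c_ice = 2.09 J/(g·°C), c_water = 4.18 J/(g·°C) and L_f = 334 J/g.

Energy conservation, ΣQ = 0:
ice -14.05→0 °C: 38.14·2.09·14.05 = 1120
  melt ice: 38.14·334 = 12739
  warm the meltwater: 159.43 T
  water cools: 496.3·4.18·(T − 67.11) = 2074.5(T − 67.11)
2234 T = 139222 − 13859 = 125363
T ≈ 56.12 °C (positive, so assuming full melt was valid).

T_f ≈ 56.1 °C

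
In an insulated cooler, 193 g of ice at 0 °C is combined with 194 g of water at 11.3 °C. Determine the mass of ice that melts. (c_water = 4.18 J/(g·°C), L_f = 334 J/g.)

m_melted ≈ 27.4 g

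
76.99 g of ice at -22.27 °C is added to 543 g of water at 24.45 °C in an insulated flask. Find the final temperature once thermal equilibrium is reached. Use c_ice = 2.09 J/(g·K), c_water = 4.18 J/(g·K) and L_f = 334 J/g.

Net heat exchanged in the isolated system is zero:
warm ice to 0 °C: 76.99·2.09·(0 − (-22.27)) = 3583.4
  latent heat to melt: 76.99·334 = 25715
  warm the meltwater: 321.82 T
  water: 2269.7(T − 24.45)
2591.6 T = 55495 − 29298 = 26197
T ≈ 10.11 °C (positive, so assuming full melt was valid).

T_f ≈ 10.1 °C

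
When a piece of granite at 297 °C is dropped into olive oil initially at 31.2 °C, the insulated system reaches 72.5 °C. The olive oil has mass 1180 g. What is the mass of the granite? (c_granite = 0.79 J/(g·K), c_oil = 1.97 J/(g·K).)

m ≈ 541 g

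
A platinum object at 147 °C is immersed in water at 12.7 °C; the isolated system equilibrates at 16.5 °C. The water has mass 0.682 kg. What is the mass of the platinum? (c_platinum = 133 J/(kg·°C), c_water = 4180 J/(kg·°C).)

m ≈ 0.624 kg

Heat lost by the platinum = heat gained by the water:
m·133·(147 − 16.5) = 0.682·4180·(16.5 − 12.7)
17356 m = 10833  ⇒  m ≈ 0.6241 kg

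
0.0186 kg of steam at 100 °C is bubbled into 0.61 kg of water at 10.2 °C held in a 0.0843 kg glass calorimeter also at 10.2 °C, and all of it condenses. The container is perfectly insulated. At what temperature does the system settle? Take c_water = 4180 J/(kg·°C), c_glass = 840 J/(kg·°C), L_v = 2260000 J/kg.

Net heat exchanged in the isolated system is zero:
condense steam: −0.0186×2260000 = −42036
  condensate cools 100→T: 0.0186×4180×(T − 100) = 77.75(T − 100)
  water warms: 0.61×4180×(T − 10.2) = 2549.8(T − 10.2)
  glass cup: 0.0843×840×(T − 10.2) = 70.81(T − 10.2)
2698.4 T = 42036 + 7774.8 + 26730 = 76541
T ≈ 28.37 °C (< 100 °C, so full condensation is consistent).

T_f ≈ 28.4 °C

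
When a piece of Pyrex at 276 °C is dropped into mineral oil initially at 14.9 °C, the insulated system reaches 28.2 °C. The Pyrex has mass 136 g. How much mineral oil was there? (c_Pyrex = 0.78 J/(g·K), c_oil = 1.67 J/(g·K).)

m ≈ 1180 g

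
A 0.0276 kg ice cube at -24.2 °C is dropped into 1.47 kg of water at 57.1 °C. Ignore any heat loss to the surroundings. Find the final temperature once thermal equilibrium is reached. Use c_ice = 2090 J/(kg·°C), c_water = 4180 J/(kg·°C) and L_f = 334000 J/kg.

Conservation of energy gives ΣQ = 0:
warm ice to 0 °C: 0.0276×2090×(0 − (-24.2)) = 1396
  melt ice: 0.0276×334000 = 9218.4
  warm the meltwater: 115.37 T
  water cools: 1.47×4180×(T − 57.1) = 6144.6(T − 57.1)
6260 T = 350857 − 10614 = 340242
T ≈ 54.35 °C (positive, so assuming full melt was valid).

T_f ≈ 54.4 °C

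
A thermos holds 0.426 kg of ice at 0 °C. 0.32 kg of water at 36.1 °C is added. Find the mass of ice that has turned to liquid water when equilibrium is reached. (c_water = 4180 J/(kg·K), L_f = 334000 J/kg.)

m_melted ≈ 0.145 kg

Water can give up m c ΔT = 0.32·4180·36.1 = 48287 J before reaching 0 °C.
Fully melting the ice requires m_ice L_f = 0.426·334000 = 142284 J.
That's not enough to melt it all — equilibrium is at 0 °C with ice remaining.
m_melted·334000 = 48287  ⇒  m_melted ≈ 0.1446 kg.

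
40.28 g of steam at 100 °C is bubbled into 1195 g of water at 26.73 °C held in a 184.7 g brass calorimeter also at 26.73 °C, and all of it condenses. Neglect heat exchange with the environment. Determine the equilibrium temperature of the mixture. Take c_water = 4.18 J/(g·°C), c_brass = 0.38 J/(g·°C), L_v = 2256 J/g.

T_f ≈ 46.5 °C

Sum of m c ΔT and latent-heat terms is zero:
steam→water at 100 °C releases m L_v = 40.28×2256 = 90872; condensed water 100 °C→T: 168.37(T − 100); original water: 4995.1(T − 26.73); cup: 70.19(T − 26.73)
5233.7 T = 90872 + 16837 + 135395 = 243104
T ≈ 46.45 °C (< 100 °C, so full condensation is consistent).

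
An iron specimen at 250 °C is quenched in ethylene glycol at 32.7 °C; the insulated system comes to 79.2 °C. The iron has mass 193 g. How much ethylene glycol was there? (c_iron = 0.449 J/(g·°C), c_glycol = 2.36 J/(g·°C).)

m ≈ 135 g

Heat gained plus heat lost sum to zero:
193·0.449·(79.2 − 250) + m·2.36·(79.2 − 32.7) = 0
109.74 m = 14801
m = 14801/109.74 ≈ 134.9 g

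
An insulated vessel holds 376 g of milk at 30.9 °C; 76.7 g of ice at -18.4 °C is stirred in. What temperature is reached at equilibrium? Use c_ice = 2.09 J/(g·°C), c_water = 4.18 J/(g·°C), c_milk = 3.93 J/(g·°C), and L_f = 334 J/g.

T_f ≈ 9.5 °C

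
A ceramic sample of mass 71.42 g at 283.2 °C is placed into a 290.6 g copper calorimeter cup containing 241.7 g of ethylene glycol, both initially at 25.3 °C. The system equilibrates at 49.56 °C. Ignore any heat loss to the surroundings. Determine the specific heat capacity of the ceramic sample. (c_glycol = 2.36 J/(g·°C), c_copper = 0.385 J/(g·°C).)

Net heat exchanged in the isolated system is zero:
71.42·c·(49.56 − 283.2) + 241.7·2.36·(49.56 − 25.3) + 290.6·0.385·(49.56 − 25.3) = 0
-16687 c = -16552
c = -16552/-16687 ≈ 0.992 J/(g·°C)

c ≈ 0.992 J/(g·°C)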